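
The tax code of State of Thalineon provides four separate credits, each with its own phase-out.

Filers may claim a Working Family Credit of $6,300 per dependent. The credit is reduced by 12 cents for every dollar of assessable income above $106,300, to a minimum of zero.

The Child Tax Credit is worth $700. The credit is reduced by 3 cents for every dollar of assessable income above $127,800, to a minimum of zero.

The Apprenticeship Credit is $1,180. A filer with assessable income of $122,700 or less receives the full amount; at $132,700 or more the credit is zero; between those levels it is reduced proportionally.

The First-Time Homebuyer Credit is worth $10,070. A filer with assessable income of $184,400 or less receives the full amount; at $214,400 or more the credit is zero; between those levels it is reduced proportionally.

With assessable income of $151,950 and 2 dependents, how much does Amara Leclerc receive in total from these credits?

Working Family Credit: base = 2 × $6,300 = $12,600. 12% of the $45,650 excess over $106,300 is $5,478; credit = $12,600 − $5,478 = $7,122.
Child Tax Credit: 3% of the $24,150 excess over $127,800 is $724.50 ≥ base, so the credit is $0.
Apprenticeship Credit: $151,950 is at or above $132,700, so the credit is $0.
First-Time Homebuyer Credit: $151,950 is at or below the $184,400 threshold, so the full $10,070 applies.
Total: $7,122 + $0 + $0 + $10,070 = $17,192.

$17,192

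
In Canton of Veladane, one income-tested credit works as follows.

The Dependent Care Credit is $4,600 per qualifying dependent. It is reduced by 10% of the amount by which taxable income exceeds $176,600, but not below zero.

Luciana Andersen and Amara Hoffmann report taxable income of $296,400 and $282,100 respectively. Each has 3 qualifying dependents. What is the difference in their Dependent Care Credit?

Luciana ($296,400): Dependent Care Credit: base = 3 × $4,600 = $13,800. 10% of the $119,800 excess over $176,600 is $11,980; credit = $13,800 − $11,980 = $1,820.
Amara ($282,100): Dependent Care Credit: base = 3 × $4,600 = $13,800. 10% of the $105,500 excess over $176,600 is $10,550; credit = $13,800 − $10,550 = $3,250.
Difference: |$1,820 − $3,250| = $1,430.

$1,430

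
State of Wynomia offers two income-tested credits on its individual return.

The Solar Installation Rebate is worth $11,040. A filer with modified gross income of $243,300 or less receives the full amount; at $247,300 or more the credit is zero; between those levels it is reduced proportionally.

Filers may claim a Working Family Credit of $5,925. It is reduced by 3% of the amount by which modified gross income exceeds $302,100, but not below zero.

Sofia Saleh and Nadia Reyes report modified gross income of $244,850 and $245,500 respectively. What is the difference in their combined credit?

$1,794

Sofia ($244,850): Solar Installation Rebate: $244,850 is $1,550 into a $4,000 phase-out range, leaving 2,450/4,000 of the credit: $11,040 × 2,450/4,000 = $6,762. Working Family Credit: $244,850 is at or below the $302,100 threshold, so the full $5,925 applies. total $6,762 + $5,925 = $12,687
Nadia ($245,500): Solar Installation Rebate: $245,500 is $2,200 into a $4,000 phase-out range, leaving 1,800/4,000 of the credit: $11,040 × 1,800/4,000 = $4,968. Working Family Credit: $245,500 is at or below the $302,100 threshold, so the full $5,925 applies. total $4,968 + $5,925 = $10,893
Difference: |$12,687 − $10,893| = $1,794.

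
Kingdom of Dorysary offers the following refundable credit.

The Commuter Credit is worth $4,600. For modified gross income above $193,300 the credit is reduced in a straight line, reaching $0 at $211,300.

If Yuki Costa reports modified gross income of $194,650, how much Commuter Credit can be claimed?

$4,255

Commuter Credit: $194,650 is $1,350 into a $18,000 phase-out range, leaving 16,650/18,000 of the credit: $4,600 × 16,650/18,000 = $4,255.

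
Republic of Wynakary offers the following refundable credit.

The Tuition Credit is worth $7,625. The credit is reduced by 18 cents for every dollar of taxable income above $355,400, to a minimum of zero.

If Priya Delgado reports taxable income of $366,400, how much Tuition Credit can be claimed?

$5,645

Tuition Credit: 18% of the $11,000 excess over $355,400 is $1,980; credit = $7,625 − $1,980 = $5,645.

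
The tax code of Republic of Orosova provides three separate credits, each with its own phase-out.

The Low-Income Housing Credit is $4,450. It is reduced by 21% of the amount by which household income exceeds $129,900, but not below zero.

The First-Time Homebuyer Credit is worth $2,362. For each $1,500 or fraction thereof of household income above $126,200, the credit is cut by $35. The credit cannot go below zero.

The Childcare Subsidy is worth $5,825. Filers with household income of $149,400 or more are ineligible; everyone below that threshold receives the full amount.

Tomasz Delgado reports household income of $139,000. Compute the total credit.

$10,411

Low-Income Housing Credit: 21% of the $9,100 excess over $129,900 is $1,911; credit = $4,450 − $1,911 = $2,539.
First-Time Homebuyer Credit: income exceeds $126,200 by $12,800, which is 9 full-or-partial $1,500 increments; reduction = 9 × $35 = $315, leaving $2,047.
Childcare Subsidy: $139,000 is below the $149,400 cutoff, so the full $5,825 applies.
Total: $2,539 + $2,047 + $5,825 = $10,411.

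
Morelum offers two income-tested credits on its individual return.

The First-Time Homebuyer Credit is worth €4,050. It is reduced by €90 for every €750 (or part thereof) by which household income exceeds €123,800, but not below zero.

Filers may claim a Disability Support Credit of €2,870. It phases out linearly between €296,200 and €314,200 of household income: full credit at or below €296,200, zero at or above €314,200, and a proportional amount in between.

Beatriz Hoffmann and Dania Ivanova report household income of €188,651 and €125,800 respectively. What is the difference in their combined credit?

€3,780

Beatriz (€188,651): First-Time Homebuyer Credit: income exceeds €123,800 by €64,851 → 87 increments × €90 = €7,830 ≥ base, so the credit is €0. Disability Support Credit: €188,651 is at or below the €296,200 threshold, so the full €2,870 applies. total €0 + €2,870 = €2,870
Dania (€125,800): First-Time Homebuyer Credit: income exceeds €123,800 by €2,000, which is 3 full-or-partial €750 increments; reduction = 3 × €90 = €270, leaving €3,780. Disability Support Credit: €125,800 is at or below the €296,200 threshold, so the full €2,870 applies. total €3,780 + €2,870 = €6,650
Difference: |€2,870 − €6,650| = €3,780.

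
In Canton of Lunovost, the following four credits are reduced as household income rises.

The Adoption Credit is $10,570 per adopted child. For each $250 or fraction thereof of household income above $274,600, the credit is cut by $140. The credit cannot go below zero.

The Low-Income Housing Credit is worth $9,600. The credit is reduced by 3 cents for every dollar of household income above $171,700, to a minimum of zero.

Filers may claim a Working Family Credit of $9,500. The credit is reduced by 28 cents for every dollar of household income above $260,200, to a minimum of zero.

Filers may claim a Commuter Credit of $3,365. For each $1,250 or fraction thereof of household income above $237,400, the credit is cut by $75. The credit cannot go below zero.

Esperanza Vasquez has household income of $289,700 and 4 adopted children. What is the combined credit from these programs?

$41,255

Adoption Credit: base = 4 × $10,570 = $42,280. income exceeds $274,600 by $15,100, which is 61 full-or-partial $250 increments; reduction = 61 × $140 = $8,540, leaving $33,740.
Low-Income Housing Credit: 3% of the $118,000 excess over $171,700 is $3,540; credit = $9,600 − $3,540 = $6,060.
Working Family Credit: 28% of the $29,500 excess over $260,200 is $8,260; credit = $9,500 − $8,260 = $1,240.
Commuter Credit: income exceeds $237,400 by $52,300, which is 42 full-or-partial $1,250 increments; reduction = 42 × $75 = $3,150, leaving $215.
Total: $33,740 + $6,060 + $1,240 + $215 = $41,255.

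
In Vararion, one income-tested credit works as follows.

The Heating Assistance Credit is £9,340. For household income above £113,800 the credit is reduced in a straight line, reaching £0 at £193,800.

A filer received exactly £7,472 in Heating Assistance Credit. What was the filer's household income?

£7,472 is 7,472/9,340 of the full £9,340, so 1,868/9,340 of the £80,000 range has been used: income = £113,800 + £80,000 × 1,868/9,340 = £129,800.

£129,800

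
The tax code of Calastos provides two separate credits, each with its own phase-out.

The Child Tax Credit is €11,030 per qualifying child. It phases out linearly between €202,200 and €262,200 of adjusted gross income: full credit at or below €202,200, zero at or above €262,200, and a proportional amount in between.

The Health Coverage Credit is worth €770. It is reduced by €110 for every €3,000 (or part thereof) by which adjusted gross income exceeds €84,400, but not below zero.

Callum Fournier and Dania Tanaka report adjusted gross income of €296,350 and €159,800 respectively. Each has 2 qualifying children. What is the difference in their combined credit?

Callum (€296,350): Child Tax Credit: base = 2 × €11,030 = €22,060. €296,350 is at or above €262,200, so the credit is €0. Health Coverage Credit: income exceeds €84,400 by €211,950 → 71 increments × €110 = €7,810 ≥ base, so the credit is €0. total €0 + €0 = €0
Dania (€159,800): Child Tax Credit: base = 2 × €11,030 = €22,060. €159,800 is at or below the €202,200 threshold, so the full €22,060 applies. Health Coverage Credit: income exceeds €84,400 by €75,400 → 26 increments × €110 = €2,860 ≥ base, so the credit is €0. total €22,060 + €0 = €22,060
Difference: |€0 − €22,060| = €22,060.

€22,060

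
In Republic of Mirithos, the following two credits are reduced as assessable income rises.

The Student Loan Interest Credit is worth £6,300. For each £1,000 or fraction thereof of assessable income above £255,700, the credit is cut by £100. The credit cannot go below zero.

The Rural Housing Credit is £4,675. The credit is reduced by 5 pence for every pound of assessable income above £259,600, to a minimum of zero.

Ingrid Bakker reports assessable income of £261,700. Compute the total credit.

Student Loan Interest Credit: income exceeds £255,700 by £6,000, which is 6 full-or-partial £1,000 increments; reduction = 6 × £100 = £600, leaving £5,700.
Rural Housing Credit: 5% of the £2,100 excess over £259,600 is £105; credit = £4,675 − £105 = £4,570.
Total: £5,700 + £4,570 = £10,270.

£10,270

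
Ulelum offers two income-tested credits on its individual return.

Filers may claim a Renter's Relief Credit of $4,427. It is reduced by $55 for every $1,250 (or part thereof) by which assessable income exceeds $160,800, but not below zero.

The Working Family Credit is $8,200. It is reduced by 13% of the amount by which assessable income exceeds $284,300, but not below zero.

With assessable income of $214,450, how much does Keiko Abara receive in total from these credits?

$10,262

Renter's Relief Credit: income exceeds $160,800 by $53,650, which is 43 full-or-partial $1,250 increments; reduction = 43 × $55 = $2,365, leaving $2,062.
Working Family Credit: $214,450 is at or below the $284,300 threshold, so the full $8,200 applies.
Total: $2,062 + $8,200 = $10,262.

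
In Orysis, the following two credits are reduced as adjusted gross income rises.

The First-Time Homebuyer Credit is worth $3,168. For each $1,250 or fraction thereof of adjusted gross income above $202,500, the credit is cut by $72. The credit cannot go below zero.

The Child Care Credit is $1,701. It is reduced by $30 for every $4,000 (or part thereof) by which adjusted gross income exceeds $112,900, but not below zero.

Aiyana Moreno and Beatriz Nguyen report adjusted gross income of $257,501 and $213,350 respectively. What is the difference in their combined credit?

$2,850

Aiyana ($257,501): First-Time Homebuyer Credit: income exceeds $202,500 by $55,001 → 45 increments × $72 = $3,240 ≥ base, so the credit is $0. Child Care Credit: income exceeds $112,900 by $144,601, which is 37 full-or-partial $4,000 increments; reduction = 37 × $30 = $1,110, leaving $591. total $0 + $591 = $591
Beatriz ($213,350): First-Time Homebuyer Credit: income exceeds $202,500 by $10,850, which is 9 full-or-partial $1,250 increments; reduction = 9 × $72 = $648, leaving $2,520. Child Care Credit: income exceeds $112,900 by $100,450, which is 26 full-or-partial $4,000 increments; reduction = 26 × $30 = $780, leaving $921. total $2,520 + $921 = $3,441
Difference: |$591 − $3,441| = $2,850.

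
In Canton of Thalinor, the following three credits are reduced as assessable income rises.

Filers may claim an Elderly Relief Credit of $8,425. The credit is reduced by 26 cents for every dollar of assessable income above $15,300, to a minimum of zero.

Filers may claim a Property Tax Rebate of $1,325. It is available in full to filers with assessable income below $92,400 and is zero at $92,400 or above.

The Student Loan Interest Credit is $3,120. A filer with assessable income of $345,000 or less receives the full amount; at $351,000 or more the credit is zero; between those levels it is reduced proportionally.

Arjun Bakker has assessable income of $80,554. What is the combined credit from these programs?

$4,445

Elderly Relief Credit: 26% of the $65,254 excess over $15,300 is $16,966.04 ≥ base, so the credit is $0.
Property Tax Rebate: $80,554 is below the $92,400 cutoff, so the full $1,325 applies.
Student Loan Interest Credit: $80,554 is at or below the $345,000 threshold, so the full $3,120 applies.
Total: $0 + $1,325 + $3,120 = $4,445.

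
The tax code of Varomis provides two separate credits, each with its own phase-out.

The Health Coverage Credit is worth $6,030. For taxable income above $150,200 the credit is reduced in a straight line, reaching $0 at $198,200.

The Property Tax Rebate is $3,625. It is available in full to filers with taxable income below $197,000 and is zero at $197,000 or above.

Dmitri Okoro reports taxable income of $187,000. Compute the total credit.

Health Coverage Credit: $187,000 is $36,800 into a $48,000 phase-out range, leaving 11,200/48,000 of the credit: $6,030 × 11,200/48,000 = $1,407.
Property Tax Rebate: $187,000 is below the $197,000 cutoff, so the full $3,625 applies.
Total: $1,407 + $3,625 = $5,032.

$5,032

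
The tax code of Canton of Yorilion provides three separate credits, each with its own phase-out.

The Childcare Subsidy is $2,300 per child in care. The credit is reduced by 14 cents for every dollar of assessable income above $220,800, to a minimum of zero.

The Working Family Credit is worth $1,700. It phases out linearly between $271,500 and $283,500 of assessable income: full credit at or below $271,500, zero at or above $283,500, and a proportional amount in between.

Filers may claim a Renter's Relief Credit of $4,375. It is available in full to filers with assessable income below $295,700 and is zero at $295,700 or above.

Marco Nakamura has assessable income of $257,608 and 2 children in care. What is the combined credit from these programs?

Childcare Subsidy: base = 2 × $2,300 = $4,600. 14% of the $36,808 excess over $220,800 is $5,153.12 ≥ base, so the credit is $0.
Working Family Credit: $257,608 is at or below the $271,500 threshold, so the full $1,700 applies.
Renter's Relief Credit: $257,608 is below the $295,700 cutoff, so the full $4,375 applies.
Total: $0 + $1,700 + $4,375 = $6,075.

$6,075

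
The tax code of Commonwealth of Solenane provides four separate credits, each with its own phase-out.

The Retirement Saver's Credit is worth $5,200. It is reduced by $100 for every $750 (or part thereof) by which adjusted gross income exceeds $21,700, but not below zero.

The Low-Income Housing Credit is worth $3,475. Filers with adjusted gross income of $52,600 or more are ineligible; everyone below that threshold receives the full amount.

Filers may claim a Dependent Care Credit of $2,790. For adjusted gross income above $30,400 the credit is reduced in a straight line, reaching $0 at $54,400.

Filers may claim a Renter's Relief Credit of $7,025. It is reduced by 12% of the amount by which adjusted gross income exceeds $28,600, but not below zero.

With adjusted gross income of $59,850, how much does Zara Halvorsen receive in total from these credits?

$3,375

Retirement Saver's Credit: income exceeds $21,700 by $38,150, which is 51 full-or-partial $750 increments; reduction = 51 × $100 = $5,100, leaving $100.
Low-Income Housing Credit: $59,850 meets or exceeds the $52,600 cutoff, so the credit is $0.
Dependent Care Credit: $59,850 is at or above $54,400, so the credit is $0.
Renter's Relief Credit: 12% of the $31,250 excess over $28,600 is $3,750; credit = $7,025 − $3,750 = $3,275.
Total: $100 + $0 + $0 + $3,275 = $3,375.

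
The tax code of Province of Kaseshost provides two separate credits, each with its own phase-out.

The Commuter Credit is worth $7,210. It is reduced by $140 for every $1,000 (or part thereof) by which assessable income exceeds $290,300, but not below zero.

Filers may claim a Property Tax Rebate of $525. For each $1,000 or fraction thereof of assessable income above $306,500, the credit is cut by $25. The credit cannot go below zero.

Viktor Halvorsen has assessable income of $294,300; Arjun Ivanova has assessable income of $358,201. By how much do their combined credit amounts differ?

$7,175

Viktor ($294,300): Commuter Credit: income exceeds $290,300 by $4,000, which is 4 full-or-partial $1,000 increments; reduction = 4 × $140 = $560, leaving $6,650. Property Tax Rebate: $294,300 is at or below the $306,500 threshold, so the full $525 applies. total $6,650 + $525 = $7,175
Arjun ($358,201): Commuter Credit: income exceeds $290,300 by $67,901 → 68 increments × $140 = $9,520 ≥ base, so the credit is $0. Property Tax Rebate: income exceeds $306,500 by $51,701 → 52 increments × $25 = $1,300 ≥ base, so the credit is $0. total $0 + $0 = $0
Difference: |$7,175 − $0| = $7,175.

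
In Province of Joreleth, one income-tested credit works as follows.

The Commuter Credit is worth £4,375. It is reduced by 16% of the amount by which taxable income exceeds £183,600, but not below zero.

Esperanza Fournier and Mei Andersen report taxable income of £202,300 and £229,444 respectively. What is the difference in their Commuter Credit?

Esperanza (£202,300): Commuter Credit: 16% of the £18,700 excess over £183,600 is £2,992; credit = £4,375 − £2,992 = £1,383.
Mei (£229,444): Commuter Credit: 16% of the £45,844 excess over £183,600 is £7,335.04 ≥ base, so the credit is £0.
Difference: |£1,383 − £0| = £1,383.

£1,383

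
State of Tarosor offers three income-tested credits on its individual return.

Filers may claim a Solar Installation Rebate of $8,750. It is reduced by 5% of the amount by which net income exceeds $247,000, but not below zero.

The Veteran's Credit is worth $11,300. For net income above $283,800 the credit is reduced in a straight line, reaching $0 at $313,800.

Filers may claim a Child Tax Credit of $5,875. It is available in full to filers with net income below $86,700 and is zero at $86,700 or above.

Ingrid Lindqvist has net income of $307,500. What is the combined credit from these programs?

Solar Installation Rebate: 5% of the $60,500 excess over $247,000 is $3,025; credit = $8,750 − $3,025 = $5,725.
Veteran's Credit: $307,500 is $23,700 into a $30,000 phase-out range, leaving 6,300/30,000 of the credit: $11,300 × 6,300/30,000 = $2,373.
Child Tax Credit: $307,500 meets or exceeds the $86,700 cutoff, so the credit is $0.
Total: $5,725 + $2,373 + $0 = $8,098.

$8,098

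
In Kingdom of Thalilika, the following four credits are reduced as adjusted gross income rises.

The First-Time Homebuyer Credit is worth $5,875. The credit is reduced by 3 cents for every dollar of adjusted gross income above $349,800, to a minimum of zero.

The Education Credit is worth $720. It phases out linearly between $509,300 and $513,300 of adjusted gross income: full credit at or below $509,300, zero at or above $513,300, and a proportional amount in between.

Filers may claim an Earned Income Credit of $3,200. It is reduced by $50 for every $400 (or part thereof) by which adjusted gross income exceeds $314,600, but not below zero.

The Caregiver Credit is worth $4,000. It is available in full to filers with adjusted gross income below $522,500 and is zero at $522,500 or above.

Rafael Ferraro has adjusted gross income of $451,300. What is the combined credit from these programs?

$7,550

First-Time Homebuyer Credit: 3% of the $101,500 excess over $349,800 is $3,045; credit = $5,875 − $3,045 = $2,830.
Education Credit: $451,300 is at or below the $509,300 threshold, so the full $720 applies.
Earned Income Credit: income exceeds $314,600 by $136,700 → 342 increments × $50 = $17,100 ≥ base, so the credit is $0.
Caregiver Credit: $451,300 is below the $522,500 cutoff, so the full $4,000 applies.
Total: $2,830 + $720 + $0 + $4,000 = $7,550.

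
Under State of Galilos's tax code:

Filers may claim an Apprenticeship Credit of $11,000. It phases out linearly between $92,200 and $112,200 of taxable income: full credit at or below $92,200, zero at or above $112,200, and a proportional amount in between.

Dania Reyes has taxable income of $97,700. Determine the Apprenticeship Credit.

Apprenticeship Credit: $97,700 is $5,500 into a $20,000 phase-out range, leaving 14,500/20,000 of the credit: $11,000 × 14,500/20,000 = $7,975.

$7,975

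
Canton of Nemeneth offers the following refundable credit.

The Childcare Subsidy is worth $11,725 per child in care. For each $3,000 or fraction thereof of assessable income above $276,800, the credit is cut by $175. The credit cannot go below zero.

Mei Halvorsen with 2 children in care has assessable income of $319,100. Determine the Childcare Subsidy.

Childcare Subsidy: base = 2 × $11,725 = $23,450. income exceeds $276,800 by $42,300, which is 15 full-or-partial $3,000 increments; reduction = 15 × $175 = $2,625, leaving $20,825.

$20,825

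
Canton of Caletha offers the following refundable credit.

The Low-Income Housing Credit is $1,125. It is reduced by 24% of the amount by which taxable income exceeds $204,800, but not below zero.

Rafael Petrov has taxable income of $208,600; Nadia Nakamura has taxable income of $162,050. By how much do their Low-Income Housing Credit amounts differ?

Rafael ($208,600): Low-Income Housing Credit: 24% of the $3,800 excess over $204,800 is $912; credit = $1,125 − $912 = $213.
Nadia ($162,050): Low-Income Housing Credit: $162,050 is at or below the $204,800 threshold, so the full $1,125 applies.
Difference: |$213 − $1,125| = $912.

$912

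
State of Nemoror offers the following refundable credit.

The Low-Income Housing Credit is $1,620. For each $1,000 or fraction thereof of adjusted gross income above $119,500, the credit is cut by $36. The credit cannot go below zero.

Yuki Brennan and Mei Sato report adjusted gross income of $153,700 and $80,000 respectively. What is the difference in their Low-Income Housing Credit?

Yuki ($153,700): Low-Income Housing Credit: income exceeds $119,500 by $34,200, which is 35 full-or-partial $1,000 increments; reduction = 35 × $36 = $1,260, leaving $360.
Mei ($80,000): Low-Income Housing Credit: $80,000 is at or below the $119,500 threshold, so the full $1,620 applies.
Difference: |$360 − $1,620| = $1,260.

$1,260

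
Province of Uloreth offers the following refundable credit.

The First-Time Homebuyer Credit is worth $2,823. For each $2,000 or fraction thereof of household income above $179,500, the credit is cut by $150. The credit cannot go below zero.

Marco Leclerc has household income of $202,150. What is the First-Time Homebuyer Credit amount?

$1,023

First-Time Homebuyer Credit: income exceeds $179,500 by $22,650, which is 12 full-or-partial $2,000 increments; reduction = 12 × $150 = $1,800, leaving $1,023.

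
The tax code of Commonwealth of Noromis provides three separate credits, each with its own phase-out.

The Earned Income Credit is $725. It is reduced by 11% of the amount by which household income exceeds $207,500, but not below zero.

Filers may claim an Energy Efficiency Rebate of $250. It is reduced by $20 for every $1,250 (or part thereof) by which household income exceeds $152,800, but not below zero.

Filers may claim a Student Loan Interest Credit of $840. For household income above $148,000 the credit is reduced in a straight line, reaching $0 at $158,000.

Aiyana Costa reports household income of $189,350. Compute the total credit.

Earned Income Credit: $189,350 is at or below the $207,500 threshold, so the full $725 applies.
Energy Efficiency Rebate: income exceeds $152,800 by $36,550 → 30 increments × $20 = $600 ≥ base, so the credit is $0.
Student Loan Interest Credit: $189,350 is at or above $158,000, so the credit is $0.
Total: $725 + $0 + $0 = $725.

$725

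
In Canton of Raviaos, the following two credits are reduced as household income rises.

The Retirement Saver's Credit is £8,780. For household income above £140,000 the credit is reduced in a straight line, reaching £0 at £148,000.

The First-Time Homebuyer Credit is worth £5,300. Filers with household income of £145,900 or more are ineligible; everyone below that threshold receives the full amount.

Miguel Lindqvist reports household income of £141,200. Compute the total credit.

Retirement Saver's Credit: £141,200 is £1,200 into a £8,000 phase-out range, leaving 6,800/8,000 of the credit: £8,780 × 6,800/8,000 = £7,463.
First-Time Homebuyer Credit: £141,200 is below the £145,900 cutoff, so the full £5,300 applies.
Total: £7,463 + £5,300 = £12,763.

£12,763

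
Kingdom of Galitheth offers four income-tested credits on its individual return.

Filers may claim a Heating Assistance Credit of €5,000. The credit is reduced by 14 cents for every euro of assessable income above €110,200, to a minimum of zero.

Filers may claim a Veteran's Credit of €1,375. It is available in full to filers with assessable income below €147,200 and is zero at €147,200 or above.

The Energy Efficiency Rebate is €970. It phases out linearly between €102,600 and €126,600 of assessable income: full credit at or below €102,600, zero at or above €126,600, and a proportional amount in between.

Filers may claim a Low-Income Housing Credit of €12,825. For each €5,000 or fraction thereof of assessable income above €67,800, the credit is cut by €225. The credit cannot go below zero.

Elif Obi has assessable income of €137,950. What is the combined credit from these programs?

€11,940

Heating Assistance Credit: 14% of the €27,750 excess over €110,200 is €3,885; credit = €5,000 − €3,885 = €1,115.
Veteran's Credit: €137,950 is below the €147,200 cutoff, so the full €1,375 applies.
Energy Efficiency Rebate: €137,950 is at or above €126,600, so the credit is €0.
Low-Income Housing Credit: income exceeds €67,800 by €70,150, which is 15 full-or-partial €5,000 increments; reduction = 15 × €225 = €3,375, leaving €9,450.
Total: €1,115 + €1,375 + €0 + €9,450 = €11,940.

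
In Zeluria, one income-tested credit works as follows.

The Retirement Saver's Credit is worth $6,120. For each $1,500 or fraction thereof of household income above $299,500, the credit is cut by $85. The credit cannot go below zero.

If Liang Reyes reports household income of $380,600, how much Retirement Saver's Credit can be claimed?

Retirement Saver's Credit: income exceeds $299,500 by $81,100, which is 55 full-or-partial $1,500 increments; reduction = 55 × $85 = $4,675, leaving $1,445.

$1,445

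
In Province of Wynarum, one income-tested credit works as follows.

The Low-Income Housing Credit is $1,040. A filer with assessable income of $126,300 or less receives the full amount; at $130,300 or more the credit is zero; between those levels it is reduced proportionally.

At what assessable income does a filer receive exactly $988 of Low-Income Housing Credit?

$126,500

$988 is 988/1,040 of the full $1,040, so 52/1,040 of the $4,000 range has been used: income = $126,300 + $4,000 × 52/1,040 = $126,500.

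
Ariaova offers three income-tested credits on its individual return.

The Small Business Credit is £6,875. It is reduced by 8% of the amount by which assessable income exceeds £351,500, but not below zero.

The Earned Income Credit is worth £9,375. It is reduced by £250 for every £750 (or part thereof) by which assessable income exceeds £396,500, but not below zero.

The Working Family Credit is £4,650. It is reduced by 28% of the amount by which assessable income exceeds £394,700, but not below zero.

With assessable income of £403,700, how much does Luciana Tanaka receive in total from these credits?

Small Business Credit: 8% of the £52,200 excess over £351,500 is £4,176; credit = £6,875 − £4,176 = £2,699.
Earned Income Credit: income exceeds £396,500 by £7,200, which is 10 full-or-partial £750 increments; reduction = 10 × £250 = £2,500, leaving £6,875.
Working Family Credit: 28% of the £9,000 excess over £394,700 is £2,520; credit = £4,650 − £2,520 = £2,130.
Total: £2,699 + £6,875 + £2,130 = £11,704.

£11,704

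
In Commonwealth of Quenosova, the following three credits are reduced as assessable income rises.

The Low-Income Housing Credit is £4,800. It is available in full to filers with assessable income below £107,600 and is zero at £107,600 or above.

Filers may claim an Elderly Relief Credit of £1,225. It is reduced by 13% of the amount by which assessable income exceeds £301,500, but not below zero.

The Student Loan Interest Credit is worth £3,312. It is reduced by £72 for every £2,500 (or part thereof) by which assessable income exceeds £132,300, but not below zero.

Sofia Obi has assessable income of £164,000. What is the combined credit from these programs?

Low-Income Housing Credit: £164,000 meets or exceeds the £107,600 cutoff, so the credit is £0.
Elderly Relief Credit: £164,000 is at or below the £301,500 threshold, so the full £1,225 applies.
Student Loan Interest Credit: income exceeds £132,300 by £31,700, which is 13 full-or-partial £2,500 increments; reduction = 13 × £72 = £936, leaving £2,376.
Total: £0 + £1,225 + £2,376 = £3,601.

£3,601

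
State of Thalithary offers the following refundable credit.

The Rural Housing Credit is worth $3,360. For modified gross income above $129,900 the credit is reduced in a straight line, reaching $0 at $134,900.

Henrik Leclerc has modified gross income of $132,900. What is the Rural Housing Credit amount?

Rural Housing Credit: $132,900 is $3,000 into a $5,000 phase-out range, leaving 2,000/5,000 of the credit: $3,360 × 2,000/5,000 = $1,344.

$1,344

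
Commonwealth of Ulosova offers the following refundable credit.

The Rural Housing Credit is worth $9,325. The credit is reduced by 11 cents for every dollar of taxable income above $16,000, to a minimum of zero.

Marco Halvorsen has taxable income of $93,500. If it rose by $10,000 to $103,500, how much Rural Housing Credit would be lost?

At $93,500 — 11% of the $77,500 excess over $16,000 is $8,525; credit = $9,325 − $8,525 = $800.
At $103,500 — 11% of the $87,500 excess over $16,000 is $9,625 ≥ base, so the credit is $0.
Lost: $800 − $0 = $800.

$800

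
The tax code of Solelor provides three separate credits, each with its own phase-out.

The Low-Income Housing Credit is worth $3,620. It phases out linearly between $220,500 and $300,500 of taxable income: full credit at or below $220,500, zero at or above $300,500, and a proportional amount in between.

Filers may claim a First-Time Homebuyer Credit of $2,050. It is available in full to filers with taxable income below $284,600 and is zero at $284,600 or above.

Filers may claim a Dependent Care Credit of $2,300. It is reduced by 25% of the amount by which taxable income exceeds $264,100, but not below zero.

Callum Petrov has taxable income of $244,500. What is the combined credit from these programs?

$6,884

Low-Income Housing Credit: $244,500 is $24,000 into a $80,000 phase-out range, leaving 56,000/80,000 of the credit: $3,620 × 56,000/80,000 = $2,534.
First-Time Homebuyer Credit: $244,500 is below the $284,600 cutoff, so the full $2,050 applies.
Dependent Care Credit: $244,500 is at or below the $264,100 threshold, so the full $2,300 applies.
Total: $2,534 + $2,050 + $2,300 = $6,884.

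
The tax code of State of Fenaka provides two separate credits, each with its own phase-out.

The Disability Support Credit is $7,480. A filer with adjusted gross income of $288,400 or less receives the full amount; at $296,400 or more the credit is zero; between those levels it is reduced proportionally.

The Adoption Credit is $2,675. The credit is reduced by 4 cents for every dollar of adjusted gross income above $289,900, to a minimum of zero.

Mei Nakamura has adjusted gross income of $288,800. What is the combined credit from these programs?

$9,781

Disability Support Credit: $288,800 is $400 into a $8,000 phase-out range, leaving 7,600/8,000 of the credit: $7,480 × 7,600/8,000 = $7,106.
Adoption Credit: $288,800 is at or below the $289,900 threshold, so the full $2,675 applies.
Total: $7,106 + $2,675 = $9,781.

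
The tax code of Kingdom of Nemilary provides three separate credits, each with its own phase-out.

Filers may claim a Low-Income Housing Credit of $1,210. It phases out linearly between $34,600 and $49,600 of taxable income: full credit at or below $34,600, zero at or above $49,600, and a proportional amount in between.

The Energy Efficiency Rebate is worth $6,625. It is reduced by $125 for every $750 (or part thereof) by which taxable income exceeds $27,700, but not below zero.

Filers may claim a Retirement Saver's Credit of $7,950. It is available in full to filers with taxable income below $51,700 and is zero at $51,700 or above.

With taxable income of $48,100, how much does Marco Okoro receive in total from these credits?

Low-Income Housing Credit: $48,100 is $13,500 into a $15,000 phase-out range, leaving 1,500/15,000 of the credit: $1,210 × 1,500/15,000 = $121.
Energy Efficiency Rebate: income exceeds $27,700 by $20,400, which is 28 full-or-partial $750 increments; reduction = 28 × $125 = $3,500, leaving $3,125.
Retirement Saver's Credit: $48,100 is below the $51,700 cutoff, so the full $7,950 applies.
Total: $121 + $3,125 + $7,950 = $11,196.

$11,196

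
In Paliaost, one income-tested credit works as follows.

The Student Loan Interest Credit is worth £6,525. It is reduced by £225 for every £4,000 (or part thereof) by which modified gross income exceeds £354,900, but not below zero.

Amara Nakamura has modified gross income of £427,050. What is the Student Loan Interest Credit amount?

£2,250

Student Loan Interest Credit: income exceeds £354,900 by £72,150, which is 19 full-or-partial £4,000 increments; reduction = 19 × £225 = £4,275, leaving £2,250.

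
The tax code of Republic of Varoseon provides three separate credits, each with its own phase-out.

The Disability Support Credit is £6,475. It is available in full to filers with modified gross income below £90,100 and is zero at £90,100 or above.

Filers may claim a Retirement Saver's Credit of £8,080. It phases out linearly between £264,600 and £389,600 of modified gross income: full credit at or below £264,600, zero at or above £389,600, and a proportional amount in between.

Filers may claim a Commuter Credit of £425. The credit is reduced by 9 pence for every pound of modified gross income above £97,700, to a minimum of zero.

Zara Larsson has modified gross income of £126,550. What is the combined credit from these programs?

Disability Support Credit: £126,550 meets or exceeds the £90,100 cutoff, so the credit is £0.
Retirement Saver's Credit: £126,550 is at or below the £264,600 threshold, so the full £8,080 applies.
Commuter Credit: 9% of the £28,850 excess over £97,700 is £2,596.50 ≥ base, so the credit is £0.
Total: £0 + £8,080 + £0 = £8,080.

£8,080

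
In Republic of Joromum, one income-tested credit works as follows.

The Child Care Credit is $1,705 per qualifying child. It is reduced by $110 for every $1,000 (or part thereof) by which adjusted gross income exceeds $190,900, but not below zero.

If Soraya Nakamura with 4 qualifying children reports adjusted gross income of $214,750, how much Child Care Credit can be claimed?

$4,180

Child Care Credit: base = 4 × $1,705 = $6,820. income exceeds $190,900 by $23,850, which is 24 full-or-partial $1,000 increments; reduction = 24 × $110 = $2,640, leaving $4,180.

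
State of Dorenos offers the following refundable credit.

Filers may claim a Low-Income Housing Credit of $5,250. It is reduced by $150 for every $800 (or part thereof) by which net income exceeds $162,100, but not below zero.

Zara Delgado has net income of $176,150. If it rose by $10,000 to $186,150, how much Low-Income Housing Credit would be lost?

At $176,150 — income exceeds $162,100 by $14,050, which is 18 full-or-partial $800 increments; reduction = 18 × $150 = $2,700, leaving $2,550.
At $186,150 — income exceeds $162,100 by $24,050, which is 31 full-or-partial $800 increments; reduction = 31 × $150 = $4,650, leaving $600.
Lost: $2,550 − $600 = $1,950.

$1,950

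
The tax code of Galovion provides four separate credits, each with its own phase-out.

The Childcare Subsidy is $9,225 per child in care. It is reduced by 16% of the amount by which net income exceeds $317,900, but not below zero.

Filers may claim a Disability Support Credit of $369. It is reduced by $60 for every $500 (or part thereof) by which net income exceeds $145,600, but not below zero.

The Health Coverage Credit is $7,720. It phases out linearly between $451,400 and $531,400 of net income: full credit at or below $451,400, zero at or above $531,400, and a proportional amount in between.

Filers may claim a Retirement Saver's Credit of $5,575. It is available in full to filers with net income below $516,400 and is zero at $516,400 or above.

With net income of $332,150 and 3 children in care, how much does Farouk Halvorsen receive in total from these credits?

$38,690

Childcare Subsidy: base = 3 × $9,225 = $27,675. 16% of the $14,250 excess over $317,900 is $2,280; credit = $27,675 − $2,280 = $25,395.
Disability Support Credit: income exceeds $145,600 by $186,550 → 374 increments × $60 = $22,440 ≥ base, so the credit is $0.
Health Coverage Credit: $332,150 is at or below the $451,400 threshold, so the full $7,720 applies.
Retirement Saver's Credit: $332,150 is below the $516,400 cutoff, so the full $5,575 applies.
Total: $25,395 + $0 + $7,720 + $5,575 = $38,690.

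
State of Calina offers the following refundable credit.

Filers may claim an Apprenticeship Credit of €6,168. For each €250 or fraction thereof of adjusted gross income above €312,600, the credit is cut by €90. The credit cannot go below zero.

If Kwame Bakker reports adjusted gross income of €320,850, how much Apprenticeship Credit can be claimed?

Apprenticeship Credit: income exceeds €312,600 by €8,250, which is 33 full-or-partial €250 increments; reduction = 33 × €90 = €2,970, leaving €3,198.

€3,198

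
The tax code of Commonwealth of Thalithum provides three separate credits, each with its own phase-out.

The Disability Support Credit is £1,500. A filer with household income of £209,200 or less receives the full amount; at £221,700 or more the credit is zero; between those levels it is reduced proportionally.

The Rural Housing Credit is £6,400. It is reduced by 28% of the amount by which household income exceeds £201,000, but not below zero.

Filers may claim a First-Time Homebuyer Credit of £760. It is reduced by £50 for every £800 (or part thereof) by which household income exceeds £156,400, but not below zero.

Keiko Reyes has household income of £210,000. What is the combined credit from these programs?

Disability Support Credit: £210,000 is £800 into a £12,500 phase-out range, leaving 11,700/12,500 of the credit: £1,500 × 11,700/12,500 = £1,404.
Rural Housing Credit: 28% of the £9,000 excess over £201,000 is £2,520; credit = £6,400 − £2,520 = £3,880.
First-Time Homebuyer Credit: income exceeds £156,400 by £53,600 → 67 increments × £50 = £3,350 ≥ base, so the credit is £0.
Total: £1,404 + £3,880 + £0 = £5,284.

£5,284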